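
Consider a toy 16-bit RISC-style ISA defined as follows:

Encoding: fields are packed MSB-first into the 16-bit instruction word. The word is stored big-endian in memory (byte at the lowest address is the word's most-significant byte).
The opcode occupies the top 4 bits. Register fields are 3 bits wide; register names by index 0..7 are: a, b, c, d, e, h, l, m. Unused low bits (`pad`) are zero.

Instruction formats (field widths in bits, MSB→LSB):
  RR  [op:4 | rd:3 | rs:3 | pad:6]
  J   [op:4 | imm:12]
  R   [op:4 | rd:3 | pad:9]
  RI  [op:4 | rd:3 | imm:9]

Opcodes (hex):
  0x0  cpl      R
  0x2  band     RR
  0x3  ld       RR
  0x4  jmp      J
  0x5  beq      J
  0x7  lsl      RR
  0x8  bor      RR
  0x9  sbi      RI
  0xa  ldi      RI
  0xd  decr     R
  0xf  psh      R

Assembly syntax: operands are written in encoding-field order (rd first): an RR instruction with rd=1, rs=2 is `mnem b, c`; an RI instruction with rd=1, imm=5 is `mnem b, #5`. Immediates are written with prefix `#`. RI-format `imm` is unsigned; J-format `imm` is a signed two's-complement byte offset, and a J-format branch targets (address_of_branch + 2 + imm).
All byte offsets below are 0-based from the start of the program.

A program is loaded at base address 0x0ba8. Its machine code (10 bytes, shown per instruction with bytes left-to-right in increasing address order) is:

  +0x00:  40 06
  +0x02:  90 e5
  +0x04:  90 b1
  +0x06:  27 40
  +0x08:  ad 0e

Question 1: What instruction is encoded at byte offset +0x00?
jmp #6

off 0x00: read 40 06 as big → 0x4006
  op=0x4006>>12=0x4 ⇒ jmp (J)
  imm@[11:0]=0x6 ⇒ #6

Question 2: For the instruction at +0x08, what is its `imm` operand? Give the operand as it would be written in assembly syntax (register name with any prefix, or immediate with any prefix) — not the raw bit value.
+0x08: ad 0e ⇒ word 0xad0e (big)
  opcode bits[15:12]=0xa: ldi/RI
  rd@[11:9]=0x6 ⇒ l
  imm@[8:0]=0x10e ⇒ #270

#270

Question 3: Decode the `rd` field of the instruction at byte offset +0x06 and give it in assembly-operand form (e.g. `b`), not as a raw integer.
d

+0x06: 27 40 ⇒ word 0x2740 (big)
  op=0x2740>>12=0x2 ⇒ band (RR)
  [11:9] rd=3 = d
  [8:6] rs=5 = h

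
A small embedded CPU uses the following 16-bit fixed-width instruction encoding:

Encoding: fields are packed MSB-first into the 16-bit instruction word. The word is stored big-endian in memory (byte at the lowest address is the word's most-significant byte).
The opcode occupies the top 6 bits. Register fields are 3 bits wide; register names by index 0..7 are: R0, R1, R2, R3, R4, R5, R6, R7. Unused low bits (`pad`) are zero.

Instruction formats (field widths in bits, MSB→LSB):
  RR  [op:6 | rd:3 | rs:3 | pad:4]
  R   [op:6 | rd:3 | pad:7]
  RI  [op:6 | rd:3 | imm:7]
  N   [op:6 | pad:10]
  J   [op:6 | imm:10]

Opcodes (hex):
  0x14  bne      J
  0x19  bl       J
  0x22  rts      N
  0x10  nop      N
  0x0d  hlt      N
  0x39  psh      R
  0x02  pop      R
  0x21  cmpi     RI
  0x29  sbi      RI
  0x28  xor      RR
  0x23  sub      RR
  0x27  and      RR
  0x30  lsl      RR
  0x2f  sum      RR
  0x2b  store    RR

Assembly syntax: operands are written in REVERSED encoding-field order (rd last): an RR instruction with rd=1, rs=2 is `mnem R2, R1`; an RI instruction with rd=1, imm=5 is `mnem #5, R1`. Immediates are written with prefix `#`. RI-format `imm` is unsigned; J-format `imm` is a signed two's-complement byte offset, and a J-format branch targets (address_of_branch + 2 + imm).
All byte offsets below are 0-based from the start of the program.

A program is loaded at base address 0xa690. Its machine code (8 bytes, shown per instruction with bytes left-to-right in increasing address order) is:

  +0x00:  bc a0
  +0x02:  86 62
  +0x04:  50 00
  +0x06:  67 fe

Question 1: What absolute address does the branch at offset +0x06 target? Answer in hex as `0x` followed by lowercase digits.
0xa696

+0x06: 67 fe ⇒ word 0x67fe (big)
  opcode bits[15:10]=0x19: bl/J
  imm@[9:0]=0x3fe (s10→-2) ⇒ #-2
  target = base 0xa690 + off 0x06 + 2 + imm -2 = 0xa696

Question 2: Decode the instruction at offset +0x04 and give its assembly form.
bne #0

[04] 50 00 → 0x5000
  opcode bits[15:10]=0x14: bne/J
  imm: (w>>0)&0x3ff=0x0 → #0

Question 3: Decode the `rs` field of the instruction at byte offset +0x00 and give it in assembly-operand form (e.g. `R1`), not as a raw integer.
[00] bc a0 → 0xbca0
  opcode bits[15:10]=0x2f: sum/RR
  rd@[9:7]=0x1 ⇒ R1
  rs@[6:4]=0x2 ⇒ R2

R2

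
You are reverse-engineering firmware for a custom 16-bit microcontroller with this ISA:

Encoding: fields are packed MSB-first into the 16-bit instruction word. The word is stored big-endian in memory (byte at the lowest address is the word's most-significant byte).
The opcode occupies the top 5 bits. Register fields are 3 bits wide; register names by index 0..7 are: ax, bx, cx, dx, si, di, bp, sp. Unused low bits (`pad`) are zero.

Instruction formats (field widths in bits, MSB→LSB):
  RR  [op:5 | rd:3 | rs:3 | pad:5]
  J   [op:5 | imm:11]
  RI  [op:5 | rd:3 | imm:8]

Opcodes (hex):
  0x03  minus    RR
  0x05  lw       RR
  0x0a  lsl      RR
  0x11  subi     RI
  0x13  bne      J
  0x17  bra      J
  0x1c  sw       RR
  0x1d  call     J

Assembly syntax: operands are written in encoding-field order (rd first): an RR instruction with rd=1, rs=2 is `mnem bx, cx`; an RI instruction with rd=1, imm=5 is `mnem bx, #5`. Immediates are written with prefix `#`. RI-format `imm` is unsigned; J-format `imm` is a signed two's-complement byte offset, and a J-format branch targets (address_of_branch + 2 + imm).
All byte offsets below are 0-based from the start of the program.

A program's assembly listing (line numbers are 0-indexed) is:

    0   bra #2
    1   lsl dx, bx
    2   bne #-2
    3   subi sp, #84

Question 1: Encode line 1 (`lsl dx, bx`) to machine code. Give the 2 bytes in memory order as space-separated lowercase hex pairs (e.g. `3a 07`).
53 20

1. lsl fields op=0xa:5|rd=3:3|rs=1:3|pad=0:5 → word 5320h → 53 20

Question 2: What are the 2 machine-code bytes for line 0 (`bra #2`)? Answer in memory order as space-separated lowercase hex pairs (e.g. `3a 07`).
L0: bra op=0x17:5|imm=2:11 ⇒ 0xb802 ⇒ big b8 02

b8 02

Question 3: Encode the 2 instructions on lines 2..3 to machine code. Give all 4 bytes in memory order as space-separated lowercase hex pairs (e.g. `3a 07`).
L2: bne op=0x13:5|imm=-2:11 ⇒ 0x9ffe ⇒ big 9f fe
L3: subi op=0x11:5|rd=7:3|imm=84:8 ⇒ 0x8f54 ⇒ big 8f 54

9f fe 8f 54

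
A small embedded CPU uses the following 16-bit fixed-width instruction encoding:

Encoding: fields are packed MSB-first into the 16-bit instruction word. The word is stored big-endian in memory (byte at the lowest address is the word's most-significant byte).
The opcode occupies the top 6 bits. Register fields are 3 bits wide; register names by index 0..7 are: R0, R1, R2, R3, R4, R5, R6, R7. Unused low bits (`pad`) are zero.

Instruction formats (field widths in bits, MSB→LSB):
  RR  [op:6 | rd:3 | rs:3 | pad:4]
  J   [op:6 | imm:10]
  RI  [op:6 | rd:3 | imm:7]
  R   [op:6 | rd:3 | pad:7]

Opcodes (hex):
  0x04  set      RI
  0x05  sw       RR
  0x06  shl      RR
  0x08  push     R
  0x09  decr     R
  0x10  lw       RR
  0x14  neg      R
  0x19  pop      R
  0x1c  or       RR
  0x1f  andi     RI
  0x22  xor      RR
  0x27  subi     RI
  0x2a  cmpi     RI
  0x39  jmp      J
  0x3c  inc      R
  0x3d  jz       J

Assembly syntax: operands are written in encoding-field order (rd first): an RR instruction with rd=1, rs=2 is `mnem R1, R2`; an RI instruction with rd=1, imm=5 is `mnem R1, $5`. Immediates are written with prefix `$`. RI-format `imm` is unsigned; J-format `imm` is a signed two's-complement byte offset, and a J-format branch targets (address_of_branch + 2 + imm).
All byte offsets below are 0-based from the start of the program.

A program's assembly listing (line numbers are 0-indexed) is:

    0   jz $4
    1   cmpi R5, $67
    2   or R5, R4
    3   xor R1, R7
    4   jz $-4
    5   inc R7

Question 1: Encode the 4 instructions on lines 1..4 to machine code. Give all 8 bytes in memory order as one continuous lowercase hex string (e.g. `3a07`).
aac372c088f0f7fc

1. cmpi fields op=0x2a:6|rd=5:3|imm=67:7 → word aac3h → aa c3
2. or fields op=0x1c:6|rd=5:3|rs=4:3|pad=0:4 → word 72c0h → 72 c0
3. xor fields op=0x22:6|rd=1:3|rs=7:3|pad=0:4 → word 88f0h → 88 f0
4. jz fields op=0x3d:6|imm=-4:10 → word f7fch → f7 fc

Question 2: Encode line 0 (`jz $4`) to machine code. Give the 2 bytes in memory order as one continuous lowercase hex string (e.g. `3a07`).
f404

line 0 (jz): pack op=0x3d:6|imm=4:10 = 0xf404; big→ f4 04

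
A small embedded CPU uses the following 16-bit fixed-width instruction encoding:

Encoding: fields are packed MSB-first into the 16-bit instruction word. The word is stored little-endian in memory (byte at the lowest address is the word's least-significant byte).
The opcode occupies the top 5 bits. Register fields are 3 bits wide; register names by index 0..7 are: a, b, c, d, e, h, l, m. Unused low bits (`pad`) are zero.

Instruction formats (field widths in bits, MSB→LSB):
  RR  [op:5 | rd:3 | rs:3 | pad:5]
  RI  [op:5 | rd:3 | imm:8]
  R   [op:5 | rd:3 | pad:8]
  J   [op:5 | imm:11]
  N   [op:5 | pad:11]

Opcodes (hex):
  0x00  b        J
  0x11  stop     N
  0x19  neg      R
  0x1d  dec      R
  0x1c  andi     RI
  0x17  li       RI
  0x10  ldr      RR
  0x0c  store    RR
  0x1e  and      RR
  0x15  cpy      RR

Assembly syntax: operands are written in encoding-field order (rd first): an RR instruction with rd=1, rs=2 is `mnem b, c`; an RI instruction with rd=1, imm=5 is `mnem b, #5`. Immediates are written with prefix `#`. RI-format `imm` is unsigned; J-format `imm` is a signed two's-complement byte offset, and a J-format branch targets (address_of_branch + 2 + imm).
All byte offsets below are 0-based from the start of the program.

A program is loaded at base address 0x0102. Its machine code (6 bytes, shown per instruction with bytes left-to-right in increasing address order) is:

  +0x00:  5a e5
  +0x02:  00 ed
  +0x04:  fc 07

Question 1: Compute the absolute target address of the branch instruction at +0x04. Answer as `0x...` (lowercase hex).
off 0x04: read fc 07 as little → 0x07fc
  opcode bits[15:11]=0x0: b/J
  [10:0] imm=2044 (s11→-4) = #-4
  target = base 0x0102 + off 0x04 + 2 + imm -4 = 0x0104

0x0104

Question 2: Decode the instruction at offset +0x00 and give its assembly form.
andi h, #90

+0x00: 5a e5 ⇒ word 0xe55a (little)
  top 5b → 0x1c → andi [RI]
  rd: (w>>8)&0x7=0x5 → h
  imm: (w>>0)&0xff=0x5a → #90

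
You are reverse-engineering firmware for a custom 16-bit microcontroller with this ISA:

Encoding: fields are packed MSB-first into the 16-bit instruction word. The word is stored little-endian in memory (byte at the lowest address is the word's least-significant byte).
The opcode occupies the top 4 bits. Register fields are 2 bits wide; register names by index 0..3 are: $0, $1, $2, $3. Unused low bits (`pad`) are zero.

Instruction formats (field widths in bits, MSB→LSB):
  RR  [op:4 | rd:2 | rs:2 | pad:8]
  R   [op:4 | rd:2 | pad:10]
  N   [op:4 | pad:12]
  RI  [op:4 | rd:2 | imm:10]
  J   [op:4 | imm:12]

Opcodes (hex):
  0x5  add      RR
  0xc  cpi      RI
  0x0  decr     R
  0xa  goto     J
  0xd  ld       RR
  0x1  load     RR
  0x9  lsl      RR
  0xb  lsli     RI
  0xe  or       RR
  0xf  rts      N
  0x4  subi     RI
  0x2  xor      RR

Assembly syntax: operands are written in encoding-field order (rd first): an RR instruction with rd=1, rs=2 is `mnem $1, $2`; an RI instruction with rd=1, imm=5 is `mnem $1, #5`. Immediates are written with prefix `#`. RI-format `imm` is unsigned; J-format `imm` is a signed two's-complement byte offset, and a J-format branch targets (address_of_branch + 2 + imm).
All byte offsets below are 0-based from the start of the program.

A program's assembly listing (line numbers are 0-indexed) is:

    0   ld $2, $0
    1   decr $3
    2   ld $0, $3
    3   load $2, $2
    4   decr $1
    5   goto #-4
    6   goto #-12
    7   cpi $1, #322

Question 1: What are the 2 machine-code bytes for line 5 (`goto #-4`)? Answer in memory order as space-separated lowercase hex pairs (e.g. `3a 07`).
fc af

line 5 (goto): pack op=0xa:4|imm=-4:12 = 0xaffc; little→ fc af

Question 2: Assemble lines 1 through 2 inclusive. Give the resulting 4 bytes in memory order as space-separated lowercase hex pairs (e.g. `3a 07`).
L1: decr op=0x0:4|rd=3:2|pad=0:10 ⇒ 0x0c00 ⇒ little 00 0c
L2: ld op=0xd:4|rd=0:2|rs=3:2|pad=0:8 ⇒ 0xd300 ⇒ little 00 d3

00 0c 00 d3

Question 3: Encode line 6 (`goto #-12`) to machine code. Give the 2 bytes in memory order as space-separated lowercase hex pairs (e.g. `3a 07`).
f4 af

L6: goto op=0xa:4|imm=-12:12 ⇒ 0xaff4 ⇒ little f4 af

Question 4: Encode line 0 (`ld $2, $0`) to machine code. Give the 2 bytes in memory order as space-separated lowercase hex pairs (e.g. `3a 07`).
00 d8

L0: ld op=0xd:4|rd=2:2|rs=0:2|pad=0:8 ⇒ 0xd800 ⇒ little 00 d8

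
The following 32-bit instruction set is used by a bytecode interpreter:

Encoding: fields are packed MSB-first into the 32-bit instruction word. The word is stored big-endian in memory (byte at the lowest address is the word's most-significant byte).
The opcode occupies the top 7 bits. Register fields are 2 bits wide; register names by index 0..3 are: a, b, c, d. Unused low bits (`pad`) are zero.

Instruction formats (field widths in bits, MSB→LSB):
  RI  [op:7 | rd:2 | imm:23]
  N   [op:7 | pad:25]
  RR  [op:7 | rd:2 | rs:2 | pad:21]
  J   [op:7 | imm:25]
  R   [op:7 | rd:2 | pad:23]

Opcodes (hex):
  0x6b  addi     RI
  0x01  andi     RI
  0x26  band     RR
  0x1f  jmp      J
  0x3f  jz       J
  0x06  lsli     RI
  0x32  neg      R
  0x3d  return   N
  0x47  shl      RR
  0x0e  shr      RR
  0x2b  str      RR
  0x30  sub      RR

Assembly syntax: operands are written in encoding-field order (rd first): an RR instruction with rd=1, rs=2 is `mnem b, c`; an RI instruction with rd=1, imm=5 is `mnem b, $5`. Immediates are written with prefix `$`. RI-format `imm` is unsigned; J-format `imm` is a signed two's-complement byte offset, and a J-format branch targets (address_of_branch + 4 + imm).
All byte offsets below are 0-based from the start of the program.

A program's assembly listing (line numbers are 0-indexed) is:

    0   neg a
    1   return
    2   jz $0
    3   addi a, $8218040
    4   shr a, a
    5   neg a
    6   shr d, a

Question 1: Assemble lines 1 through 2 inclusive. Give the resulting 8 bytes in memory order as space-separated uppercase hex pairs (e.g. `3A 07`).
1. return fields op=0x3d:7|pad=0:25 → word 7a000000h → 7a 00 00 00
2. jz fields op=0x3f:7|imm=0:25 → word 7e000000h → 7e 00 00 00

7A 00 00 00 7E 00 00 00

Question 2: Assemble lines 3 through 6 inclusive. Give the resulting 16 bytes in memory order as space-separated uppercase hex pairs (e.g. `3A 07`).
L3: addi op=0x6b:7|rd=0:2|imm=8218040:23 ⇒ 0xd67d65b8 ⇒ big d6 7d 65 b8
L4: shr op=0xe:7|rd=0:2|rs=0:2|pad=0:21 ⇒ 0x1c000000 ⇒ big 1c 00 00 00
L5: neg op=0x32:7|rd=0:2|pad=0:23 ⇒ 0x64000000 ⇒ big 64 00 00 00
L6: shr op=0xe:7|rd=3:2|rs=0:2|pad=0:21 ⇒ 0x1d800000 ⇒ big 1d 80 00 00

D6 7D 65 B8 1C 00 00 00 64 00 00 00 1D 80 00 00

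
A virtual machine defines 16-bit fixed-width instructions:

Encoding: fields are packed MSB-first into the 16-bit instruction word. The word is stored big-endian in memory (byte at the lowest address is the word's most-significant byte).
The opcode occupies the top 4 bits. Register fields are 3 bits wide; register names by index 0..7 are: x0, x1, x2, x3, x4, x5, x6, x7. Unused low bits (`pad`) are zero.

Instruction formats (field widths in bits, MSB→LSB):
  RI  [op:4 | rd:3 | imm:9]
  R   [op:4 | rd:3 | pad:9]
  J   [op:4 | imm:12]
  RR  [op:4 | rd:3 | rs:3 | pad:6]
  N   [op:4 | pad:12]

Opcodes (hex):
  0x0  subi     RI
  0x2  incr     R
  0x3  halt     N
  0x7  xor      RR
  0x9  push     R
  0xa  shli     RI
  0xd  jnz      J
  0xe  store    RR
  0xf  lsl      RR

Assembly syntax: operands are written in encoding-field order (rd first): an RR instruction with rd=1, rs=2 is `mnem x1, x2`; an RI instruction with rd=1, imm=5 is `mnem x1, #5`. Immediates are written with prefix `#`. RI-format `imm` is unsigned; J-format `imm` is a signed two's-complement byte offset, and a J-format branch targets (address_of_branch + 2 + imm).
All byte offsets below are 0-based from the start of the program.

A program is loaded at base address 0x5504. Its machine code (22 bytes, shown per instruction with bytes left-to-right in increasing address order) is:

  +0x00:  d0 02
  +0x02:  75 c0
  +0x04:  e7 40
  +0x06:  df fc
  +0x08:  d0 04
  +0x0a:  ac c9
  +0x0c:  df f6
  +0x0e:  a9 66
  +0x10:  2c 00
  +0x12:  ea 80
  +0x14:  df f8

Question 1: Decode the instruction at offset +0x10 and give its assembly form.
@+10  big-endian(2c 00) = 0x2c00
  opcode bits[15:12]=0x2: incr/R
  rd@[11:9]=0x6 ⇒ x6

incr x6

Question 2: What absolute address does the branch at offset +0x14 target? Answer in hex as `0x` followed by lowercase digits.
0x5512

@+14  big-endian(df f8) = 0xdff8
  op=0xdff8>>12=0xd ⇒ jnz (J)
  imm: (w>>0)&0xfff=0xff8 (s12→-8) → #-8
  target = base 0x5504 + off 0x14 + 2 + imm -8 = 0x5512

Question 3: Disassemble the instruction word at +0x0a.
shli x6, #201

+0x0a: ac c9 ⇒ word 0xacc9 (big)
  top 4b → 0xa → shli [RI]
  rd@[11:9]=0x6 ⇒ x6
  imm@[8:0]=0xc9 ⇒ #201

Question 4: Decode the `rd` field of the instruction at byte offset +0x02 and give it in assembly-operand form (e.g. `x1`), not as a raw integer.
[02] 75 c0 → 0x75c0
  op=0x75c0>>12=0x7 ⇒ xor (RR)
  [11:9] rd=2 = x2
  [8:6] rs=7 = x7

x2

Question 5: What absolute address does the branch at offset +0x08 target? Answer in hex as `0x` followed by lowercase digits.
0x5512

off 0x08: read d0 04 as big → 0xd004
  op=0xd004>>12=0xd ⇒ jnz (J)
  imm: (w>>0)&0xfff=0x4 → #4
  target = base 0x5504 + off 0x08 + 2 + imm 4 = 0x5512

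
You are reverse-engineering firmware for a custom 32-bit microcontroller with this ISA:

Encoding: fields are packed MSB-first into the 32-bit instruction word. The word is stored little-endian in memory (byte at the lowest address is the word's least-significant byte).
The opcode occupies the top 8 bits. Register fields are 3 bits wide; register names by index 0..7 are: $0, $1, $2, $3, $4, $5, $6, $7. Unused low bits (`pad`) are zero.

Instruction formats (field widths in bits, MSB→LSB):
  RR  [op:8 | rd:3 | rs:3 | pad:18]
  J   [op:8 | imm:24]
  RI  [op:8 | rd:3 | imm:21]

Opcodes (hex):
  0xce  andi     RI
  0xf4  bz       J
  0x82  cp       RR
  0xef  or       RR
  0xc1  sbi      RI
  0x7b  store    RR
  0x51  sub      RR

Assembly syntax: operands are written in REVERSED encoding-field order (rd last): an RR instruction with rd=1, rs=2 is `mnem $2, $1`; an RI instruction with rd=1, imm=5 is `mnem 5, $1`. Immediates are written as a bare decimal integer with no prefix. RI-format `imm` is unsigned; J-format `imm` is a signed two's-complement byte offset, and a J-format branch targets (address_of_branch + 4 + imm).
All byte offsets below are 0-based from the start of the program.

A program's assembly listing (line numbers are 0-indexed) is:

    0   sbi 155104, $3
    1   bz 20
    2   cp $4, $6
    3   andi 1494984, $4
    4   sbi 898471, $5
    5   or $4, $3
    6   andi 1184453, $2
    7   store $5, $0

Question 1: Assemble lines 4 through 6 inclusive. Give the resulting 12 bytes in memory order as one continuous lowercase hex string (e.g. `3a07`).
line 4 (sbi): pack op=0xc1:8|rd=5:3|imm=898471:21 = 0xc1adb5a7; little→ a7 b5 ad c1
line 5 (or): pack op=0xef:8|rd=3:3|rs=4:3|pad=0:18 = 0xef700000; little→ 00 00 70 ef
line 6 (andi): pack op=0xce:8|rd=2:3|imm=1184453:21 = 0xce5212c5; little→ c5 12 52 ce

a7b5adc1000070efc51252ce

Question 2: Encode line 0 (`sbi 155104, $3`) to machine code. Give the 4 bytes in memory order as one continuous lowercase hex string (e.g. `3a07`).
e05d62c1

line 0 (sbi): pack op=0xc1:8|rd=3:3|imm=155104:21 = 0xc1625de0; little→ e0 5d 62 c1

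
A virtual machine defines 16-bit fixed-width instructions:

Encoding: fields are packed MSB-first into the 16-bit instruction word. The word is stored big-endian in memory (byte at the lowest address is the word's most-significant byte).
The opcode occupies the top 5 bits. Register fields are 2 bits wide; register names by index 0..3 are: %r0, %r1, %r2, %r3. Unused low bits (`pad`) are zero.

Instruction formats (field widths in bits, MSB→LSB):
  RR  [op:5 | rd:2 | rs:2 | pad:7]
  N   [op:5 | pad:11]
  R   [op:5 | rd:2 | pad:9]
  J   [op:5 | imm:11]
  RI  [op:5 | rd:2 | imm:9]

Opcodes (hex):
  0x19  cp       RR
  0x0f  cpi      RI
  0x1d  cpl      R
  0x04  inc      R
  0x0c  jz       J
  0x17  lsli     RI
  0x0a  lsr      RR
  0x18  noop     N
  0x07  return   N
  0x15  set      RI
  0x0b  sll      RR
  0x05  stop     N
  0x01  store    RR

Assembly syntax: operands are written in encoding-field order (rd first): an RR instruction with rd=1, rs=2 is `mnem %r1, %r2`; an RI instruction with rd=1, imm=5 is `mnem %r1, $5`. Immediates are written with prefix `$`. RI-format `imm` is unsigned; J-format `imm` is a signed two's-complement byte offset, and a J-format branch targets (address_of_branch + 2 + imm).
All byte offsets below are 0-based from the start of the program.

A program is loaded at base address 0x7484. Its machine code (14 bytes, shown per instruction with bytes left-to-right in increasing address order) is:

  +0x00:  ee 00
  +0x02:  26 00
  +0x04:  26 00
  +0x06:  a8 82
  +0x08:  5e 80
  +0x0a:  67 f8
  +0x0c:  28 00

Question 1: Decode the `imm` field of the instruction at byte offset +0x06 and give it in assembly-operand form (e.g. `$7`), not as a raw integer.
$130

[06] a8 82 → 0xa882
  top 5b → 0x15 → set [RI]
  [10:9] rd=0 = %r0
  [8:0] imm=130 = $130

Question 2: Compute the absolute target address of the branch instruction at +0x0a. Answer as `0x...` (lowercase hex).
0x7488

@+0a  big-endian(67 f8) = 0x67f8
  opcode bits[15:11]=0xc: jz/J
  imm: (w>>0)&0x7ff=0x7f8 (s11→-8) → $-8
  target = base 0x7484 + off 0x0a + 2 + imm -8 = 0x7488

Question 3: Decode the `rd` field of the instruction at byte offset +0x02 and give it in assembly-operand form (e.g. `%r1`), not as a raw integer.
%r3

[02] 26 00 → 0x2600
  opcode bits[15:11]=0x4: inc/R
  [10:9] rd=3 = %r3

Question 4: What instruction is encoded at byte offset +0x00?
cpl %r3

+0x00: ee 00 ⇒ word 0xee00 (big)
  op=0xee00>>11=0x1d ⇒ cpl (R)
  rd@[10:9]=0x3 ⇒ %r3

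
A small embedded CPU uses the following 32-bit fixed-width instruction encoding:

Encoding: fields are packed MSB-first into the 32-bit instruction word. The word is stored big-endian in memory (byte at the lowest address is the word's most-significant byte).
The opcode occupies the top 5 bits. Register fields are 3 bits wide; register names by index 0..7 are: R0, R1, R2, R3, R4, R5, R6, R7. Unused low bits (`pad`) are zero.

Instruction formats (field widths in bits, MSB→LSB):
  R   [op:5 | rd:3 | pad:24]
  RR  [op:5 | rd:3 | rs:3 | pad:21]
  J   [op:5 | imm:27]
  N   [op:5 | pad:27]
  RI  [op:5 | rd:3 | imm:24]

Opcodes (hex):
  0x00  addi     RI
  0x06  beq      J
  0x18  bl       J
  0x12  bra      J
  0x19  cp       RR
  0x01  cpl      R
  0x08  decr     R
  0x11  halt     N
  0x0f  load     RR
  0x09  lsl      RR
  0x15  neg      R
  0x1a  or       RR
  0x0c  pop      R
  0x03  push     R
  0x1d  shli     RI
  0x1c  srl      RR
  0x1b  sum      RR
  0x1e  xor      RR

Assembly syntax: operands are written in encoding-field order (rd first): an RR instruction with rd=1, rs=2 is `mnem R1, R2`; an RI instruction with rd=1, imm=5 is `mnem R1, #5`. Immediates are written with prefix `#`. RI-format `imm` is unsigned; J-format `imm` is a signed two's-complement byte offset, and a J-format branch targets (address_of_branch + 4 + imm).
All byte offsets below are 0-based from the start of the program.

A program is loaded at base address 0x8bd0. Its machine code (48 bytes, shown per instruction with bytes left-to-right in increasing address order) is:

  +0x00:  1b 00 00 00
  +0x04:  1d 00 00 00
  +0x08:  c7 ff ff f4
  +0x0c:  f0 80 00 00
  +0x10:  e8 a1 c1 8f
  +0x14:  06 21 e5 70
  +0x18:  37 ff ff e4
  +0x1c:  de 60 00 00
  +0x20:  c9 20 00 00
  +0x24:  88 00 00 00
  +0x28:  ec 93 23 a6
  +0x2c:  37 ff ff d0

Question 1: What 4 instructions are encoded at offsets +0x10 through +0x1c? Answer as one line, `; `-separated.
shli R0, #10600847; addi R6, #2221424; beq #-28; sum R6, R3

+0x10: e8 a1 c1 8f ⇒ word 0xe8a1c18f (big)
  op=0xe8a1c18f>>27=0x1d ⇒ shli (RI)
  [26:24] rd=0 = R0
  [23:0] imm=10600847 = #10600847
+0x14: 06 21 e5 70 ⇒ word 0x0621e570 (big)
  op=0x0621e570>>27=0x0 ⇒ addi (RI)
  [26:24] rd=6 = R6
  [23:0] imm=2221424 = #2221424
+0x18: 37 ff ff e4 ⇒ word 0x37ffffe4 (big)
  op=0x37ffffe4>>27=0x6 ⇒ beq (J)
  [26:0] imm=134217700 (s27→-28) = #-28
+0x1c: de 60 00 00 ⇒ word 0xde600000 (big)
  op=0xde600000>>27=0x1b ⇒ sum (RR)
  [26:24] rd=6 = R6
  [23:21] rs=3 = R3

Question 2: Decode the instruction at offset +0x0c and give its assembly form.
xor R0, R4

+0x0c: f0 80 00 00 ⇒ word 0xf0800000 (big)
  op=0xf0800000>>27=0x1e ⇒ xor (RR)
  rd@[26:24]=0x0 ⇒ R0
  rs@[23:21]=0x4 ⇒ R4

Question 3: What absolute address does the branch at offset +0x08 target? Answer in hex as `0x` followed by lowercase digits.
0x8bd0

off 0x08: read c7 ff ff f4 as big → 0xc7fffff4
  top 5b → 0x18 → bl [J]
  imm@[26:0]=0x7fffff4 (s27→-12) ⇒ #-12
  target = base 0x8bd0 + off 0x08 + 4 + imm -12 = 0x8bd0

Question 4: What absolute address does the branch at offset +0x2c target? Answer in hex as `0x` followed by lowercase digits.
0x8bd0

@+2c  big-endian(37 ff ff d0) = 0x37ffffd0
  top 5b → 0x6 → beq [J]
  imm@[26:0]=0x7ffffd0 (s27→-48) ⇒ #-48
  target = base 0x8bd0 + off 0x2c + 4 + imm -48 = 0x8bd0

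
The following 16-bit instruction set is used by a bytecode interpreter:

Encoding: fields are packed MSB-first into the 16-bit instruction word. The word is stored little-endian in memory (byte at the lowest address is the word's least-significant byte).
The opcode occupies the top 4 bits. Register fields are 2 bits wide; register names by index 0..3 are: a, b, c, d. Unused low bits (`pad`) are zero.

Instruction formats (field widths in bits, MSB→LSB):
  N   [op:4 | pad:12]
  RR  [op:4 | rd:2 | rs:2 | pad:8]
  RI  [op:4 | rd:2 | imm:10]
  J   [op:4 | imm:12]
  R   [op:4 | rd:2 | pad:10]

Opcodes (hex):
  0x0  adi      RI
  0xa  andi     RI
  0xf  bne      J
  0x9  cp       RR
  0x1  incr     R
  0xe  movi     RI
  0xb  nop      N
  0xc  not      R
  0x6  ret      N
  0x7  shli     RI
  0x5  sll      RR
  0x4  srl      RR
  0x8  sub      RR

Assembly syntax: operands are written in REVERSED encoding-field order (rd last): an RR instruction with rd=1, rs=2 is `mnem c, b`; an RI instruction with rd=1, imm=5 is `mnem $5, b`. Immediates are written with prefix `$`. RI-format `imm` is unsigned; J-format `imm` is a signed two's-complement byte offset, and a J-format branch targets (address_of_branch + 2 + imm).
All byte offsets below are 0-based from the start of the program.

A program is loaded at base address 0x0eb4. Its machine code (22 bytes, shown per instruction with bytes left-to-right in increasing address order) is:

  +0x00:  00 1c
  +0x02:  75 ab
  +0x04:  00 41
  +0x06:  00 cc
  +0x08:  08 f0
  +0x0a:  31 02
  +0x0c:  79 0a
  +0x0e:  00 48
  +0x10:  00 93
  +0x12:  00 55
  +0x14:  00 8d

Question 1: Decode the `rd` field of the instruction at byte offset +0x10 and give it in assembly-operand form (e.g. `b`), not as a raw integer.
a

@+10  little-endian(00 93) = 0x9300
  opcode bits[15:12]=0x9: cp/RR
  rd@[11:10]=0x0 ⇒ a
  rs@[9:8]=0x3 ⇒ d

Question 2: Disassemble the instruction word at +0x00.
[00] 00 1c → 0x1c00
  opcode bits[15:12]=0x1: incr/R
  rd: (w>>10)&0x3=0x3 → d

incr d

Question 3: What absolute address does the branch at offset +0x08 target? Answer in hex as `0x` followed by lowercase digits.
off 0x08: read 08 f0 as little → 0xf008
  opcode bits[15:12]=0xf: bne/J
  imm: (w>>0)&0xfff=0x8 → $8
  target = base 0x0eb4 + off 0x08 + 2 + imm 8 = 0x0ec6

0x0ec6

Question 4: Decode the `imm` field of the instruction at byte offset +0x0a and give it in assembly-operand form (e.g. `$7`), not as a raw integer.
$561

off 0x0a: read 31 02 as little → 0x0231
  opcode bits[15:12]=0x0: adi/RI
  [11:10] rd=0 = a
  [9:0] imm=561 = $561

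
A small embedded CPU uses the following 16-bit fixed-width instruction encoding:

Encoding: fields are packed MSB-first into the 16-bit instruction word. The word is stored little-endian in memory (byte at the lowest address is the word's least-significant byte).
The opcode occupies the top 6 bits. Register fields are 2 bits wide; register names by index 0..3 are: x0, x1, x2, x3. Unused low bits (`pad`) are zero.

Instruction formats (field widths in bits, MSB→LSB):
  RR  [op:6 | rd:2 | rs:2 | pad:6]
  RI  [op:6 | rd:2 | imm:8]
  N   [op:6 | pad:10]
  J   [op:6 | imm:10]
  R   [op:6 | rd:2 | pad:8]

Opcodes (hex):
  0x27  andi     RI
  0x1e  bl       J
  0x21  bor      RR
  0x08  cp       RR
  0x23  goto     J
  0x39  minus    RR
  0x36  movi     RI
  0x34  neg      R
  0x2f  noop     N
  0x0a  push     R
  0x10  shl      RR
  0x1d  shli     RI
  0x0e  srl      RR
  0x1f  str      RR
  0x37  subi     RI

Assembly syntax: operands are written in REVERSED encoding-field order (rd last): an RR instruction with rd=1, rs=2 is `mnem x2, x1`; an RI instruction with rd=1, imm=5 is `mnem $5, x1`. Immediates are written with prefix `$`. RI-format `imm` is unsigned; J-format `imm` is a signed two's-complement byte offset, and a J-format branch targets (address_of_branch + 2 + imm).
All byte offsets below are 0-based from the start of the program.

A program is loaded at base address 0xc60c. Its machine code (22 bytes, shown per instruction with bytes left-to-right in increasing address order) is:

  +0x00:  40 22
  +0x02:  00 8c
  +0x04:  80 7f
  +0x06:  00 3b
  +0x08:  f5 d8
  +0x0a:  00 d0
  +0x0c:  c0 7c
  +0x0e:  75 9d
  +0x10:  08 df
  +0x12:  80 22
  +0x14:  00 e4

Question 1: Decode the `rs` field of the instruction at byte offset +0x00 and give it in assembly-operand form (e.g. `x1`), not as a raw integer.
+0x00: 40 22 ⇒ word 0x2240 (little)
  opcode bits[15:10]=0x8: cp/RR
  [9:8] rd=2 = x2
  [7:6] rs=1 = x1

x1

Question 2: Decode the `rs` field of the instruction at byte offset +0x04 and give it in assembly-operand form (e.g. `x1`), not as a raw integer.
[04] 80 7f → 0x7f80
  opcode bits[15:10]=0x1f: str/RR
  [9:8] rd=3 = x3
  [7:6] rs=2 = x2

x2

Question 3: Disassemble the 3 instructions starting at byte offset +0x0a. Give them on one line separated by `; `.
neg x0; str x3, x0; andi $117, x1

off 0x0a: read 00 d0 as little → 0xd000
  top 6b → 0x34 → neg [R]
  rd@[9:8]=0x0 ⇒ x0
off 0x0c: read c0 7c as little → 0x7cc0
  top 6b → 0x1f → str [RR]
  rd@[9:8]=0x0 ⇒ x0
  rs@[7:6]=0x3 ⇒ x3
off 0x0e: read 75 9d as little → 0x9d75
  top 6b → 0x27 → andi [RI]
  rd@[9:8]=0x1 ⇒ x1
  imm@[7:0]=0x75 ⇒ $117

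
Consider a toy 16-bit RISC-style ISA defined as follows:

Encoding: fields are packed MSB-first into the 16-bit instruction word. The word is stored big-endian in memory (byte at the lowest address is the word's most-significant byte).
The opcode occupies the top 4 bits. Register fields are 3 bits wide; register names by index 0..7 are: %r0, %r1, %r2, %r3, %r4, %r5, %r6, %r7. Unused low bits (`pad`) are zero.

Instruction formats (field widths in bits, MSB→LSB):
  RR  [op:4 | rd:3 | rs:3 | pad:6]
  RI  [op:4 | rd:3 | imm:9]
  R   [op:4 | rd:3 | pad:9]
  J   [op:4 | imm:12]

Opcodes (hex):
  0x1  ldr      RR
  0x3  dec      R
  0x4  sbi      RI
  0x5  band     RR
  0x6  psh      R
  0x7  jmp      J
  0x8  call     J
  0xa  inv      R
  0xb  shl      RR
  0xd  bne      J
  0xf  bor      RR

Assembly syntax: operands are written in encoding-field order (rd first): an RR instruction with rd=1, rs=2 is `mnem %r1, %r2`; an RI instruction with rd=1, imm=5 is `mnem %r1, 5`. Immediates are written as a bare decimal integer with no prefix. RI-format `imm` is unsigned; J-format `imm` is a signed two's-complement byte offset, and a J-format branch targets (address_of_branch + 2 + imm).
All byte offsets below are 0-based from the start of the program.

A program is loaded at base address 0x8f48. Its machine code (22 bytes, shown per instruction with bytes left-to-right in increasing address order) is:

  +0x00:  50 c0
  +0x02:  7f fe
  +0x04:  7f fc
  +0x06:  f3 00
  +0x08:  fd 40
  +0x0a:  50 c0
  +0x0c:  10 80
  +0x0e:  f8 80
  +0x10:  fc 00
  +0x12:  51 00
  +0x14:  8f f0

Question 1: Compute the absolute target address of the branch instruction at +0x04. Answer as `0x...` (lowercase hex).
0x8f4a

off 0x04: read 7f fc as big → 0x7ffc
  opcode bits[15:12]=0x7: jmp/J
  [11:0] imm=4092 (s12→-4) = -4
  target = base 0x8f48 + off 0x04 + 2 + imm -4 = 0x8f4a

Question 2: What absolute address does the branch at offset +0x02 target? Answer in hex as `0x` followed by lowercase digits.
+0x02: 7f fe ⇒ word 0x7ffe (big)
  op=0x7ffe>>12=0x7 ⇒ jmp (J)
  imm@[11:0]=0xffe (s12→-2) ⇒ -2
  target = base 0x8f48 + off 0x02 + 2 + imm -2 = 0x8f4a

0x8f4a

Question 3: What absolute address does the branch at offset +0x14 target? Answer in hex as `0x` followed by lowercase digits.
[14] 8f f0 → 0x8ff0
  opcode bits[15:12]=0x8: call/J
  imm@[11:0]=0xff0 (s12→-16) ⇒ -16
  target = base 0x8f48 + off 0x14 + 2 + imm -16 = 0x8f4e

0x8f4e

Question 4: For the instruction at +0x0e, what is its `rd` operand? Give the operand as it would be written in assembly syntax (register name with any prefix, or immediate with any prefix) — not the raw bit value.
%r4

off 0x0e: read f8 80 as big → 0xf880
  opcode bits[15:12]=0xf: bor/RR
  rd: (w>>9)&0x7=0x4 → %r4
  rs: (w>>6)&0x7=0x2 → %r2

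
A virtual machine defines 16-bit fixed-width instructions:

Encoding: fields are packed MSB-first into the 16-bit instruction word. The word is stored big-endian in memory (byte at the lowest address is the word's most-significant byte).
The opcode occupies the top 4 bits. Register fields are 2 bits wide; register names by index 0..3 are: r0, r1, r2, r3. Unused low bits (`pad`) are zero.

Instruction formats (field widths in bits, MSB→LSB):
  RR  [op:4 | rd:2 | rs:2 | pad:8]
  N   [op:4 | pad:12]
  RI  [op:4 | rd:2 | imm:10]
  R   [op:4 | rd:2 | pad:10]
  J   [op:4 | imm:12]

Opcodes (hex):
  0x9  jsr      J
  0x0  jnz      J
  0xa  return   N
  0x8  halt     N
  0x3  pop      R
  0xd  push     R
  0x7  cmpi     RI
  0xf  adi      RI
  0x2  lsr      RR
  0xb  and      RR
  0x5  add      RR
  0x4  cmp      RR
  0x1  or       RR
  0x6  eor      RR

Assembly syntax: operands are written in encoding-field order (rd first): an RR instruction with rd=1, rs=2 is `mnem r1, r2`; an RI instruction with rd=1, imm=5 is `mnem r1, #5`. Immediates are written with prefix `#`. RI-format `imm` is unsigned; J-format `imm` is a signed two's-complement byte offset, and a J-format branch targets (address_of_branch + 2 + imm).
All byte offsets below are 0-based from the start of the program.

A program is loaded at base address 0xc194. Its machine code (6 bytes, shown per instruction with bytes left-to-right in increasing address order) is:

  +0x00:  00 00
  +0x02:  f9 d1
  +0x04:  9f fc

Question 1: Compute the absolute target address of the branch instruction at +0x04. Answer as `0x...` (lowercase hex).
off 0x04: read 9f fc as big → 0x9ffc
  top 4b → 0x9 → jsr [J]
  [11:0] imm=4092 (s12→-4) = #-4
  target = base 0xc194 + off 0x04 + 2 + imm -4 = 0xc196

0xc196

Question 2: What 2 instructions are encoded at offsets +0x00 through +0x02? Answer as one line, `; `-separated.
jnz #0; adi r2, #465

+0x00: 00 00 ⇒ word 0x0000 (big)
  opcode bits[15:12]=0x0: jnz/J
  [11:0] imm=0 = #0
+0x02: f9 d1 ⇒ word 0xf9d1 (big)
  opcode bits[15:12]=0xf: adi/RI
  [11:10] rd=2 = r2
  [9:0] imm=465 = #465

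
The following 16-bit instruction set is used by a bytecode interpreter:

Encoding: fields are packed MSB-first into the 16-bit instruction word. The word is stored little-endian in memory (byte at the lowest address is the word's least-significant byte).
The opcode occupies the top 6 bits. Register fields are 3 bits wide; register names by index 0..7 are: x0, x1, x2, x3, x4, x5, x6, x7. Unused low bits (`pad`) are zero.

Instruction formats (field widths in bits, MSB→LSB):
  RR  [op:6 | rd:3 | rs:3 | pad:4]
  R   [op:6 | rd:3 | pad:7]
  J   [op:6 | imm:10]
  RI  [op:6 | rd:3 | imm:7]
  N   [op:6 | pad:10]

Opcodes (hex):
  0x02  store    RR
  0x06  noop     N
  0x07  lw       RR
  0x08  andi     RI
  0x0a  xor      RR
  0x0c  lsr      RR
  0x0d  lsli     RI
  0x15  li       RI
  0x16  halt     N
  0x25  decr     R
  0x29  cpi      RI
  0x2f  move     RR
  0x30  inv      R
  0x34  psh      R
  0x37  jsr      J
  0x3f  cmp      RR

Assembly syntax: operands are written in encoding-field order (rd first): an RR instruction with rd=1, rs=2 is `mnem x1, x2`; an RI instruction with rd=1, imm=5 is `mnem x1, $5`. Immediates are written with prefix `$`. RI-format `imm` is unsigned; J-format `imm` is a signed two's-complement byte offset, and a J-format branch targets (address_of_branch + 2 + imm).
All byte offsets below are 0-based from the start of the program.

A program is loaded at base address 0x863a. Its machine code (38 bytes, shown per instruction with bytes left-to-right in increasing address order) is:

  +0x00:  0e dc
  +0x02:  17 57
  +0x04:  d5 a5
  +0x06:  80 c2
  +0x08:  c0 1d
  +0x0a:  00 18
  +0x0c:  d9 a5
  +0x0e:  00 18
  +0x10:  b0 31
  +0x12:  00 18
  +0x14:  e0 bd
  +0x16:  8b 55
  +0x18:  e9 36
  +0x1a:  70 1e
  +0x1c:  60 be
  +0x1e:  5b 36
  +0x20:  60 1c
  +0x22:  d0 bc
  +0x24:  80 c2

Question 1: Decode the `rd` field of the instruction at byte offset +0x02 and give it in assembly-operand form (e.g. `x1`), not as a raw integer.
x6

[02] 17 57 → 0x5717
  opcode bits[15:10]=0x15: li/RI
  rd: (w>>7)&0x7=0x6 → x6
  imm: (w>>0)&0x7f=0x17 → $23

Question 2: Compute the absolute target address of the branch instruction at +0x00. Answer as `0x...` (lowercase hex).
[00] 0e dc → 0xdc0e
  top 6b → 0x37 → jsr [J]
  imm: (w>>0)&0x3ff=0xe → $14
  target = base 0x863a + off 0x00 + 2 + imm 14 = 0x864a

0x864a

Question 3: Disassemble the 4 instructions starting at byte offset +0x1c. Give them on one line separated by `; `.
@+1c  little-endian(60 be) = 0xbe60
  op=0xbe60>>10=0x2f ⇒ move (RR)
  rd: (w>>7)&0x7=0x4 → x4
  rs: (w>>4)&0x7=0x6 → x6
@+1e  little-endian(5b 36) = 0x365b
  op=0x365b>>10=0xd ⇒ lsli (RI)
  rd: (w>>7)&0x7=0x4 → x4
  imm: (w>>0)&0x7f=0x5b → $91
@+20  little-endian(60 1c) = 0x1c60
  op=0x1c60>>10=0x7 ⇒ lw (RR)
  rd: (w>>7)&0x7=0x0 → x0
  rs: (w>>4)&0x7=0x6 → x6
@+22  little-endian(d0 bc) = 0xbcd0
  op=0xbcd0>>10=0x2f ⇒ move (RR)
  rd: (w>>7)&0x7=0x1 → x1
  rs: (w>>4)&0x7=0x5 → x5

move x4, x6; lsli x4, $91; lw x0, x6; move x1, x5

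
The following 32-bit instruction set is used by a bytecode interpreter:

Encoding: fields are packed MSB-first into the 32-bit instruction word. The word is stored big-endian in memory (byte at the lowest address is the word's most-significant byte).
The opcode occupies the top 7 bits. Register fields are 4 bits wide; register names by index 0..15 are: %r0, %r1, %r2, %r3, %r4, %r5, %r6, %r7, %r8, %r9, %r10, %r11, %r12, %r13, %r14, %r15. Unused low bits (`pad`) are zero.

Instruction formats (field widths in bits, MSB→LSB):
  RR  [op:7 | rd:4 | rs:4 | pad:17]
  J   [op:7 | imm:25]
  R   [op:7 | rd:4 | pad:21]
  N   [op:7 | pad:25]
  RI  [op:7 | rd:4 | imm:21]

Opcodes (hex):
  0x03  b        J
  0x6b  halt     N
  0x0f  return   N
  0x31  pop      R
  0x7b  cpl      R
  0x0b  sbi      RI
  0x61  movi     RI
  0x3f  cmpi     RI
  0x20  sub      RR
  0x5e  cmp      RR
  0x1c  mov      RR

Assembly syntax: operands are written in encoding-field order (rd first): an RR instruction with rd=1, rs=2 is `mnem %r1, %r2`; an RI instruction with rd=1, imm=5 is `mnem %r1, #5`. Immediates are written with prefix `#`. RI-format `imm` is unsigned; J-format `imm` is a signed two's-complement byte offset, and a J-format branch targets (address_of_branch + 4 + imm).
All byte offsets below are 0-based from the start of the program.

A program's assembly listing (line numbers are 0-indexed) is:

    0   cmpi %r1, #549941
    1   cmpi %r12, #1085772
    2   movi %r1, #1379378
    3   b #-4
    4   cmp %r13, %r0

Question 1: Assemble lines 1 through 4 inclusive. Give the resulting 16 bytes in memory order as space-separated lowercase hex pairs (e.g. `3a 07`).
7f 90 91 4c c2 35 0c 32 07 ff ff fc bd a0 00 00

line 1 (cmpi): pack op=0x3f:7|rd=12:4|imm=1085772:21 = 0x7f90914c; big→ 7f 90 91 4c
line 2 (movi): pack op=0x61:7|rd=1:4|imm=1379378:21 = 0xc2350c32; big→ c2 35 0c 32
line 3 (b): pack op=0x3:7|imm=-4:25 = 0x07fffffc; big→ 07 ff ff fc
line 4 (cmp): pack op=0x5e:7|rd=13:4|rs=0:4|pad=0:17 = 0xbda00000; big→ bd a0 00 00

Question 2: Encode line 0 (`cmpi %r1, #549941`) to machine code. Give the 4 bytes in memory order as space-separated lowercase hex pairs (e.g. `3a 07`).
L0: cmpi op=0x3f:7|rd=1:4|imm=549941:21 ⇒ 0x7e286435 ⇒ big 7e 28 64 35

7e 28 64 35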